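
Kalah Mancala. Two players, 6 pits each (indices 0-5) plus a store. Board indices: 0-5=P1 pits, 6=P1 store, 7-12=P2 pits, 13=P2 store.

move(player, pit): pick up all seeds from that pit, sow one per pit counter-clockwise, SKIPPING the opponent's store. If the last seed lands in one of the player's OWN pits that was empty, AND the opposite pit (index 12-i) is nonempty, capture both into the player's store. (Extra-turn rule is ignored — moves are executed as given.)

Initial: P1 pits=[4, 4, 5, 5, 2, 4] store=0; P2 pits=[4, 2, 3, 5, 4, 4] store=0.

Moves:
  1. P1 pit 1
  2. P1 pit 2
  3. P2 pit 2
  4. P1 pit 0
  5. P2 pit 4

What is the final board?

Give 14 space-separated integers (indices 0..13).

Move 1: P1 pit1 -> P1=[4,0,6,6,3,5](0) P2=[4,2,3,5,4,4](0)
Move 2: P1 pit2 -> P1=[4,0,0,7,4,6](1) P2=[5,3,3,5,4,4](0)
Move 3: P2 pit2 -> P1=[4,0,0,7,4,6](1) P2=[5,3,0,6,5,5](0)
Move 4: P1 pit0 -> P1=[0,1,1,8,5,6](1) P2=[5,3,0,6,5,5](0)
Move 5: P2 pit4 -> P1=[1,2,2,8,5,6](1) P2=[5,3,0,6,0,6](1)

Answer: 1 2 2 8 5 6 1 5 3 0 6 0 6 1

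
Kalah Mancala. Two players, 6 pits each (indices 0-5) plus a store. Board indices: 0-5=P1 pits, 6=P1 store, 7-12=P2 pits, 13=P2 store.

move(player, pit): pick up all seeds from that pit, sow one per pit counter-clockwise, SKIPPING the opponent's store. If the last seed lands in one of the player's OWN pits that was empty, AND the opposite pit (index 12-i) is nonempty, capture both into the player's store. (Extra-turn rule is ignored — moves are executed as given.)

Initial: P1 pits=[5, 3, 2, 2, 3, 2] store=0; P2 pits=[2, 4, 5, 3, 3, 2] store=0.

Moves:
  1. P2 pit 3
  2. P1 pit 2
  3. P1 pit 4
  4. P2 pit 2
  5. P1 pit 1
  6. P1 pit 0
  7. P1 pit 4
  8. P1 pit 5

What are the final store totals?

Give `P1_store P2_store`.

Move 1: P2 pit3 -> P1=[5,3,2,2,3,2](0) P2=[2,4,5,0,4,3](1)
Move 2: P1 pit2 -> P1=[5,3,0,3,4,2](0) P2=[2,4,5,0,4,3](1)
Move 3: P1 pit4 -> P1=[5,3,0,3,0,3](1) P2=[3,5,5,0,4,3](1)
Move 4: P2 pit2 -> P1=[6,3,0,3,0,3](1) P2=[3,5,0,1,5,4](2)
Move 5: P1 pit1 -> P1=[6,0,1,4,0,3](7) P2=[3,0,0,1,5,4](2)
Move 6: P1 pit0 -> P1=[0,1,2,5,1,4](8) P2=[3,0,0,1,5,4](2)
Move 7: P1 pit4 -> P1=[0,1,2,5,0,5](8) P2=[3,0,0,1,5,4](2)
Move 8: P1 pit5 -> P1=[0,1,2,5,0,0](9) P2=[4,1,1,2,5,4](2)

Answer: 9 2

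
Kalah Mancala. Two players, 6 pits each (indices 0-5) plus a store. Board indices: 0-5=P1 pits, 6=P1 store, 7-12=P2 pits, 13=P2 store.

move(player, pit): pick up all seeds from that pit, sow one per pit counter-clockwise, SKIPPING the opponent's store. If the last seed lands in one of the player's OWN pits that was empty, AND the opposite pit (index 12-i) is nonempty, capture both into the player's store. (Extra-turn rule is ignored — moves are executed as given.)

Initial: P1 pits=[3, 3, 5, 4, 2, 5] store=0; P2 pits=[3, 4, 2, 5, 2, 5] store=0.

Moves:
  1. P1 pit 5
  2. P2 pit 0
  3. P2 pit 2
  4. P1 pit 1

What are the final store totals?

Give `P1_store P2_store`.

Answer: 1 1

Derivation:
Move 1: P1 pit5 -> P1=[3,3,5,4,2,0](1) P2=[4,5,3,6,2,5](0)
Move 2: P2 pit0 -> P1=[3,3,5,4,2,0](1) P2=[0,6,4,7,3,5](0)
Move 3: P2 pit2 -> P1=[3,3,5,4,2,0](1) P2=[0,6,0,8,4,6](1)
Move 4: P1 pit1 -> P1=[3,0,6,5,3,0](1) P2=[0,6,0,8,4,6](1)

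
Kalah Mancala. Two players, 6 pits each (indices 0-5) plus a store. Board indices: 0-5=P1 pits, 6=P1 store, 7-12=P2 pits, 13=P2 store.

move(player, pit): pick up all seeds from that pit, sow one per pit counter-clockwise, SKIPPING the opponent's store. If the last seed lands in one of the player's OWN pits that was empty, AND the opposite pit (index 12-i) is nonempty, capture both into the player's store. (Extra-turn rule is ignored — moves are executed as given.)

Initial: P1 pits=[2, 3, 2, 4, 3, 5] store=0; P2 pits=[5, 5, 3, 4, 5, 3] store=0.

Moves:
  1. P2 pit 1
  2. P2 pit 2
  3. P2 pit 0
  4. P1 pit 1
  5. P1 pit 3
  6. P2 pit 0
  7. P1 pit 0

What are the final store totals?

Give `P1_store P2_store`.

Move 1: P2 pit1 -> P1=[2,3,2,4,3,5](0) P2=[5,0,4,5,6,4](1)
Move 2: P2 pit2 -> P1=[2,3,2,4,3,5](0) P2=[5,0,0,6,7,5](2)
Move 3: P2 pit0 -> P1=[2,3,2,4,3,5](0) P2=[0,1,1,7,8,6](2)
Move 4: P1 pit1 -> P1=[2,0,3,5,4,5](0) P2=[0,1,1,7,8,6](2)
Move 5: P1 pit3 -> P1=[2,0,3,0,5,6](1) P2=[1,2,1,7,8,6](2)
Move 6: P2 pit0 -> P1=[2,0,3,0,5,6](1) P2=[0,3,1,7,8,6](2)
Move 7: P1 pit0 -> P1=[0,1,4,0,5,6](1) P2=[0,3,1,7,8,6](2)

Answer: 1 2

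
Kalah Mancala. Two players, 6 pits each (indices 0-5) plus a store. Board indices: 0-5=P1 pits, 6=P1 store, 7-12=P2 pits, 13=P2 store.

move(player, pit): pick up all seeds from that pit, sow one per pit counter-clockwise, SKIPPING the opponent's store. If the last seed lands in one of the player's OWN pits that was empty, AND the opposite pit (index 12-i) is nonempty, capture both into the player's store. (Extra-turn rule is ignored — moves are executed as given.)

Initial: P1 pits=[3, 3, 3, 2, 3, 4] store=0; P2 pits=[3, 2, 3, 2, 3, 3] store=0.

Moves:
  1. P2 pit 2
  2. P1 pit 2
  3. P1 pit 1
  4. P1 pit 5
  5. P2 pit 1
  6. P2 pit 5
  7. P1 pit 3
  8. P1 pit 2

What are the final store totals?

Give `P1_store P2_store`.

Move 1: P2 pit2 -> P1=[3,3,3,2,3,4](0) P2=[3,2,0,3,4,4](0)
Move 2: P1 pit2 -> P1=[3,3,0,3,4,5](0) P2=[3,2,0,3,4,4](0)
Move 3: P1 pit1 -> P1=[3,0,1,4,5,5](0) P2=[3,2,0,3,4,4](0)
Move 4: P1 pit5 -> P1=[3,0,1,4,5,0](1) P2=[4,3,1,4,4,4](0)
Move 5: P2 pit1 -> P1=[3,0,1,4,5,0](1) P2=[4,0,2,5,5,4](0)
Move 6: P2 pit5 -> P1=[4,1,2,4,5,0](1) P2=[4,0,2,5,5,0](1)
Move 7: P1 pit3 -> P1=[4,1,2,0,6,1](2) P2=[5,0,2,5,5,0](1)
Move 8: P1 pit2 -> P1=[4,1,0,1,7,1](2) P2=[5,0,2,5,5,0](1)

Answer: 2 1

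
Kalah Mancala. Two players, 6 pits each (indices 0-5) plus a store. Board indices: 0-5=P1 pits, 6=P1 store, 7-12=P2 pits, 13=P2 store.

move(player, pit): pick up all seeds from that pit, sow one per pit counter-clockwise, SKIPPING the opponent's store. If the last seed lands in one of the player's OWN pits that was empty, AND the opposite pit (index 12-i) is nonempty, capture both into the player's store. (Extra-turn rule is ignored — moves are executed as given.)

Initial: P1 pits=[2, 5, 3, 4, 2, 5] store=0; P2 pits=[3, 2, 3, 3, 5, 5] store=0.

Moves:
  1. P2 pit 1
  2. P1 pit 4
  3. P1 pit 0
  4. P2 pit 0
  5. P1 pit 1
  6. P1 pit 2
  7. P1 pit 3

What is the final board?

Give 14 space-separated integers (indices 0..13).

Move 1: P2 pit1 -> P1=[2,5,3,4,2,5](0) P2=[3,0,4,4,5,5](0)
Move 2: P1 pit4 -> P1=[2,5,3,4,0,6](1) P2=[3,0,4,4,5,5](0)
Move 3: P1 pit0 -> P1=[0,6,4,4,0,6](1) P2=[3,0,4,4,5,5](0)
Move 4: P2 pit0 -> P1=[0,6,4,4,0,6](1) P2=[0,1,5,5,5,5](0)
Move 5: P1 pit1 -> P1=[0,0,5,5,1,7](2) P2=[1,1,5,5,5,5](0)
Move 6: P1 pit2 -> P1=[0,0,0,6,2,8](3) P2=[2,1,5,5,5,5](0)
Move 7: P1 pit3 -> P1=[0,0,0,0,3,9](4) P2=[3,2,6,5,5,5](0)

Answer: 0 0 0 0 3 9 4 3 2 6 5 5 5 0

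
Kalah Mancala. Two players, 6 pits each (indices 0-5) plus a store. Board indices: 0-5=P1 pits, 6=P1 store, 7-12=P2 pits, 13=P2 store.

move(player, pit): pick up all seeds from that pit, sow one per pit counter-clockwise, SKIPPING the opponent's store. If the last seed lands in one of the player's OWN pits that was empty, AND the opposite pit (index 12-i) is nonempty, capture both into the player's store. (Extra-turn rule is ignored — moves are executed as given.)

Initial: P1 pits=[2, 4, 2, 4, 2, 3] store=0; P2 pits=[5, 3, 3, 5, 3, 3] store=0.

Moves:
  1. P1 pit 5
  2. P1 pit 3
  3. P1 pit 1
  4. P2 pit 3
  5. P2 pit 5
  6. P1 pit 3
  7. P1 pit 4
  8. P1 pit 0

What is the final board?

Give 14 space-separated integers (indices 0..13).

Answer: 0 3 5 1 0 3 9 8 0 4 0 4 0 2

Derivation:
Move 1: P1 pit5 -> P1=[2,4,2,4,2,0](1) P2=[6,4,3,5,3,3](0)
Move 2: P1 pit3 -> P1=[2,4,2,0,3,1](2) P2=[7,4,3,5,3,3](0)
Move 3: P1 pit1 -> P1=[2,0,3,1,4,2](2) P2=[7,4,3,5,3,3](0)
Move 4: P2 pit3 -> P1=[3,1,3,1,4,2](2) P2=[7,4,3,0,4,4](1)
Move 5: P2 pit5 -> P1=[4,2,4,1,4,2](2) P2=[7,4,3,0,4,0](2)
Move 6: P1 pit3 -> P1=[4,2,4,0,5,2](2) P2=[7,4,3,0,4,0](2)
Move 7: P1 pit4 -> P1=[4,2,4,0,0,3](3) P2=[8,5,4,0,4,0](2)
Move 8: P1 pit0 -> P1=[0,3,5,1,0,3](9) P2=[8,0,4,0,4,0](2)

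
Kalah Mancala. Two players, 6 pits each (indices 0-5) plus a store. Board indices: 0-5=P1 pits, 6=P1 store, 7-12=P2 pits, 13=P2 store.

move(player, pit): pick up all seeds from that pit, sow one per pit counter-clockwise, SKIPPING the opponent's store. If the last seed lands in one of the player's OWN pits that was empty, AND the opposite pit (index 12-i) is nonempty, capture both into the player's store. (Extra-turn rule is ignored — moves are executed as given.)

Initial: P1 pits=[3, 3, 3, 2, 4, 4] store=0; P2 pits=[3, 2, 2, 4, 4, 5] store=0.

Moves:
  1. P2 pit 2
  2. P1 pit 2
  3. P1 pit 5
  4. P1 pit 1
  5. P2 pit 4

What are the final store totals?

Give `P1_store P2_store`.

Move 1: P2 pit2 -> P1=[3,3,3,2,4,4](0) P2=[3,2,0,5,5,5](0)
Move 2: P1 pit2 -> P1=[3,3,0,3,5,5](0) P2=[3,2,0,5,5,5](0)
Move 3: P1 pit5 -> P1=[3,3,0,3,5,0](1) P2=[4,3,1,6,5,5](0)
Move 4: P1 pit1 -> P1=[3,0,1,4,6,0](1) P2=[4,3,1,6,5,5](0)
Move 5: P2 pit4 -> P1=[4,1,2,4,6,0](1) P2=[4,3,1,6,0,6](1)

Answer: 1 1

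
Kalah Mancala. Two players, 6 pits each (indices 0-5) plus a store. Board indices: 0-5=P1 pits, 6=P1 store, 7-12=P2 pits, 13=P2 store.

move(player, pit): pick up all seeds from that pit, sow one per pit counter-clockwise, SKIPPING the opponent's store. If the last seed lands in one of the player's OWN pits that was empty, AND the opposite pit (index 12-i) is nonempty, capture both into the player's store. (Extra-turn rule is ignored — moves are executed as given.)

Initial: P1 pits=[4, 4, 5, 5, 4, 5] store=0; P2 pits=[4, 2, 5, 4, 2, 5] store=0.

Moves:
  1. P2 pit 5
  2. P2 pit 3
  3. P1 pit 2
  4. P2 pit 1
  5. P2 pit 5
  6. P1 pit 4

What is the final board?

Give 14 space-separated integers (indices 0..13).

Answer: 6 5 0 7 0 7 2 6 1 7 1 4 0 3

Derivation:
Move 1: P2 pit5 -> P1=[5,5,6,6,4,5](0) P2=[4,2,5,4,2,0](1)
Move 2: P2 pit3 -> P1=[6,5,6,6,4,5](0) P2=[4,2,5,0,3,1](2)
Move 3: P1 pit2 -> P1=[6,5,0,7,5,6](1) P2=[5,3,5,0,3,1](2)
Move 4: P2 pit1 -> P1=[6,5,0,7,5,6](1) P2=[5,0,6,1,4,1](2)
Move 5: P2 pit5 -> P1=[6,5,0,7,5,6](1) P2=[5,0,6,1,4,0](3)
Move 6: P1 pit4 -> P1=[6,5,0,7,0,7](2) P2=[6,1,7,1,4,0](3)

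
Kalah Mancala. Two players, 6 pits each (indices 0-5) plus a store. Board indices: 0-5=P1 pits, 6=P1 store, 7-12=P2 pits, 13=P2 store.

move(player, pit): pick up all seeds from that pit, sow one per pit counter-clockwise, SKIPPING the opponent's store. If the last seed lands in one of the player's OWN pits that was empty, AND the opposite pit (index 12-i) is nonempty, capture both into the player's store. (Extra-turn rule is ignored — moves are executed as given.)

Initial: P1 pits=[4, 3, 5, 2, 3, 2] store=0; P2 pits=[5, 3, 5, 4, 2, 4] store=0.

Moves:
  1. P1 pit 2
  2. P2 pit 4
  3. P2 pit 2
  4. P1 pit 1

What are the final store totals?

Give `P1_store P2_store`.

Answer: 1 2

Derivation:
Move 1: P1 pit2 -> P1=[4,3,0,3,4,3](1) P2=[6,3,5,4,2,4](0)
Move 2: P2 pit4 -> P1=[4,3,0,3,4,3](1) P2=[6,3,5,4,0,5](1)
Move 3: P2 pit2 -> P1=[5,3,0,3,4,3](1) P2=[6,3,0,5,1,6](2)
Move 4: P1 pit1 -> P1=[5,0,1,4,5,3](1) P2=[6,3,0,5,1,6](2)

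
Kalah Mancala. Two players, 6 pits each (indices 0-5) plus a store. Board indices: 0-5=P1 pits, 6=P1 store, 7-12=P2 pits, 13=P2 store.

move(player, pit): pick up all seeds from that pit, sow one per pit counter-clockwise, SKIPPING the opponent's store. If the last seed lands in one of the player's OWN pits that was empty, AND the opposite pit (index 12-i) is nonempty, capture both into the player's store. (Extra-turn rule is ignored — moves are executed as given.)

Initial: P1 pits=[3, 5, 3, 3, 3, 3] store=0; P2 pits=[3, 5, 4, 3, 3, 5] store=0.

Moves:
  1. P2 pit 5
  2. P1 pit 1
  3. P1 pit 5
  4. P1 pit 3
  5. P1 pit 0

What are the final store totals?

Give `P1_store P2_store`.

Move 1: P2 pit5 -> P1=[4,6,4,4,3,3](0) P2=[3,5,4,3,3,0](1)
Move 2: P1 pit1 -> P1=[4,0,5,5,4,4](1) P2=[4,5,4,3,3,0](1)
Move 3: P1 pit5 -> P1=[4,0,5,5,4,0](2) P2=[5,6,5,3,3,0](1)
Move 4: P1 pit3 -> P1=[4,0,5,0,5,1](3) P2=[6,7,5,3,3,0](1)
Move 5: P1 pit0 -> P1=[0,1,6,1,6,1](3) P2=[6,7,5,3,3,0](1)

Answer: 3 1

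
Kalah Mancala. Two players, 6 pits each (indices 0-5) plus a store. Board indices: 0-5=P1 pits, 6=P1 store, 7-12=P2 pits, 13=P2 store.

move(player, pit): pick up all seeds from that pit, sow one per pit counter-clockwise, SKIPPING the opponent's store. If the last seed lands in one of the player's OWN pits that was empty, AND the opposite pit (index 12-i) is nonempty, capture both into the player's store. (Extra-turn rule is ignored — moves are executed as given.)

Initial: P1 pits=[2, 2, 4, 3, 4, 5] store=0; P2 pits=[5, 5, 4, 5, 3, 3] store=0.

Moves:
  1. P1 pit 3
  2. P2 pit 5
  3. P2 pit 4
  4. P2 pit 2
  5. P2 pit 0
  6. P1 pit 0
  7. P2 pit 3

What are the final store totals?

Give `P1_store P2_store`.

Move 1: P1 pit3 -> P1=[2,2,4,0,5,6](1) P2=[5,5,4,5,3,3](0)
Move 2: P2 pit5 -> P1=[3,3,4,0,5,6](1) P2=[5,5,4,5,3,0](1)
Move 3: P2 pit4 -> P1=[4,3,4,0,5,6](1) P2=[5,5,4,5,0,1](2)
Move 4: P2 pit2 -> P1=[4,3,4,0,5,6](1) P2=[5,5,0,6,1,2](3)
Move 5: P2 pit0 -> P1=[4,3,4,0,5,6](1) P2=[0,6,1,7,2,3](3)
Move 6: P1 pit0 -> P1=[0,4,5,1,6,6](1) P2=[0,6,1,7,2,3](3)
Move 7: P2 pit3 -> P1=[1,5,6,2,6,6](1) P2=[0,6,1,0,3,4](4)

Answer: 1 4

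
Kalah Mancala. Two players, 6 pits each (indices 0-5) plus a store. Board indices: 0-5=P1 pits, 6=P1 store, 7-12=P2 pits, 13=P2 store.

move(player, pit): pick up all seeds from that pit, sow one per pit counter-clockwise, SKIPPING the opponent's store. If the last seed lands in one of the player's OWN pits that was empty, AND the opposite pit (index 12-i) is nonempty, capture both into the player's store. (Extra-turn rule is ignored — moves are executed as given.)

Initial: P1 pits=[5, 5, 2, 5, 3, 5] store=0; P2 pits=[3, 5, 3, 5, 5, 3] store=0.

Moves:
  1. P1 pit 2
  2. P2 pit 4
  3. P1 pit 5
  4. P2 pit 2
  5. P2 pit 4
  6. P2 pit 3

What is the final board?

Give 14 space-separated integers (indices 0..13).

Move 1: P1 pit2 -> P1=[5,5,0,6,4,5](0) P2=[3,5,3,5,5,3](0)
Move 2: P2 pit4 -> P1=[6,6,1,6,4,5](0) P2=[3,5,3,5,0,4](1)
Move 3: P1 pit5 -> P1=[6,6,1,6,4,0](1) P2=[4,6,4,6,0,4](1)
Move 4: P2 pit2 -> P1=[6,6,1,6,4,0](1) P2=[4,6,0,7,1,5](2)
Move 5: P2 pit4 -> P1=[6,6,1,6,4,0](1) P2=[4,6,0,7,0,6](2)
Move 6: P2 pit3 -> P1=[7,7,2,7,4,0](1) P2=[4,6,0,0,1,7](3)

Answer: 7 7 2 7 4 0 1 4 6 0 0 1 7 3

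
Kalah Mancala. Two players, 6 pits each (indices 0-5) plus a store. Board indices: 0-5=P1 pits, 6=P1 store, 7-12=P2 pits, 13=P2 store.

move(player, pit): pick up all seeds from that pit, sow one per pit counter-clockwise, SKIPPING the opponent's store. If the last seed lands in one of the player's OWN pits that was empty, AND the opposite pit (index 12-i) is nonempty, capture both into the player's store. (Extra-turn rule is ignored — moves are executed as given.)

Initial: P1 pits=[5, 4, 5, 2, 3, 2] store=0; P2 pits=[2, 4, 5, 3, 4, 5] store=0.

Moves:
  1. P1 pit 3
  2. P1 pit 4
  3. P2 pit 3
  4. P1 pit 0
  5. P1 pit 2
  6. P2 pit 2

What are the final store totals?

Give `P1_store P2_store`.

Answer: 2 2

Derivation:
Move 1: P1 pit3 -> P1=[5,4,5,0,4,3](0) P2=[2,4,5,3,4,5](0)
Move 2: P1 pit4 -> P1=[5,4,5,0,0,4](1) P2=[3,5,5,3,4,5](0)
Move 3: P2 pit3 -> P1=[5,4,5,0,0,4](1) P2=[3,5,5,0,5,6](1)
Move 4: P1 pit0 -> P1=[0,5,6,1,1,5](1) P2=[3,5,5,0,5,6](1)
Move 5: P1 pit2 -> P1=[0,5,0,2,2,6](2) P2=[4,6,5,0,5,6](1)
Move 6: P2 pit2 -> P1=[1,5,0,2,2,6](2) P2=[4,6,0,1,6,7](2)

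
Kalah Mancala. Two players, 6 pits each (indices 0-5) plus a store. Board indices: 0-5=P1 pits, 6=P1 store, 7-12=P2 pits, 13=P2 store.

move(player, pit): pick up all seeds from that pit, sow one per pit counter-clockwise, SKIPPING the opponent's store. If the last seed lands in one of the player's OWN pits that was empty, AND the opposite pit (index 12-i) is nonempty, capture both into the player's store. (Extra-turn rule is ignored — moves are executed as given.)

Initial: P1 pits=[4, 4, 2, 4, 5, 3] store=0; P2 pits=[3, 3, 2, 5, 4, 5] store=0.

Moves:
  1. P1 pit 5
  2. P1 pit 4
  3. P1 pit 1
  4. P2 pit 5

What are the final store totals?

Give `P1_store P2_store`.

Answer: 2 1

Derivation:
Move 1: P1 pit5 -> P1=[4,4,2,4,5,0](1) P2=[4,4,2,5,4,5](0)
Move 2: P1 pit4 -> P1=[4,4,2,4,0,1](2) P2=[5,5,3,5,4,5](0)
Move 3: P1 pit1 -> P1=[4,0,3,5,1,2](2) P2=[5,5,3,5,4,5](0)
Move 4: P2 pit5 -> P1=[5,1,4,6,1,2](2) P2=[5,5,3,5,4,0](1)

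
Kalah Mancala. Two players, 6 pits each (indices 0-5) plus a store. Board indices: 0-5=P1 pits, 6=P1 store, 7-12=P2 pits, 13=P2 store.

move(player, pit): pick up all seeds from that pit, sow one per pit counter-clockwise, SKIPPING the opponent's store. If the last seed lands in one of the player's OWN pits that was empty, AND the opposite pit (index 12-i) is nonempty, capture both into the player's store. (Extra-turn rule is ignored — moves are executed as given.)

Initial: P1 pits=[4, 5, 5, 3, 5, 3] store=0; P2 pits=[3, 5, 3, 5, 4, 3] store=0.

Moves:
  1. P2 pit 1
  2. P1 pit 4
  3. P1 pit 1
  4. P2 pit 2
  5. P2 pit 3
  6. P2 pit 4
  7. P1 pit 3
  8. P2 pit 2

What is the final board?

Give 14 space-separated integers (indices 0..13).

Move 1: P2 pit1 -> P1=[4,5,5,3,5,3](0) P2=[3,0,4,6,5,4](1)
Move 2: P1 pit4 -> P1=[4,5,5,3,0,4](1) P2=[4,1,5,6,5,4](1)
Move 3: P1 pit1 -> P1=[4,0,6,4,1,5](2) P2=[4,1,5,6,5,4](1)
Move 4: P2 pit2 -> P1=[5,0,6,4,1,5](2) P2=[4,1,0,7,6,5](2)
Move 5: P2 pit3 -> P1=[6,1,7,5,1,5](2) P2=[4,1,0,0,7,6](3)
Move 6: P2 pit4 -> P1=[7,2,8,6,2,5](2) P2=[4,1,0,0,0,7](4)
Move 7: P1 pit3 -> P1=[7,2,8,0,3,6](3) P2=[5,2,1,0,0,7](4)
Move 8: P2 pit2 -> P1=[7,2,0,0,3,6](3) P2=[5,2,0,0,0,7](13)

Answer: 7 2 0 0 3 6 3 5 2 0 0 0 7 13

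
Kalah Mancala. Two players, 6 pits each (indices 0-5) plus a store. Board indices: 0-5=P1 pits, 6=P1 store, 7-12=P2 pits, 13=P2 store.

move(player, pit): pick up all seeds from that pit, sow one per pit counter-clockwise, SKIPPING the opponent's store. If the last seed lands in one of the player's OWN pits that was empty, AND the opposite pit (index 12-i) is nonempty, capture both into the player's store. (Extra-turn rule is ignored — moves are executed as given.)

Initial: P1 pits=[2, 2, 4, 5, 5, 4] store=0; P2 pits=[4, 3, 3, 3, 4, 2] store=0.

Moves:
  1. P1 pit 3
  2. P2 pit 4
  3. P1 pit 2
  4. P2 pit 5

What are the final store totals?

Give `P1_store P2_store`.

Answer: 2 2

Derivation:
Move 1: P1 pit3 -> P1=[2,2,4,0,6,5](1) P2=[5,4,3,3,4,2](0)
Move 2: P2 pit4 -> P1=[3,3,4,0,6,5](1) P2=[5,4,3,3,0,3](1)
Move 3: P1 pit2 -> P1=[3,3,0,1,7,6](2) P2=[5,4,3,3,0,3](1)
Move 4: P2 pit5 -> P1=[4,4,0,1,7,6](2) P2=[5,4,3,3,0,0](2)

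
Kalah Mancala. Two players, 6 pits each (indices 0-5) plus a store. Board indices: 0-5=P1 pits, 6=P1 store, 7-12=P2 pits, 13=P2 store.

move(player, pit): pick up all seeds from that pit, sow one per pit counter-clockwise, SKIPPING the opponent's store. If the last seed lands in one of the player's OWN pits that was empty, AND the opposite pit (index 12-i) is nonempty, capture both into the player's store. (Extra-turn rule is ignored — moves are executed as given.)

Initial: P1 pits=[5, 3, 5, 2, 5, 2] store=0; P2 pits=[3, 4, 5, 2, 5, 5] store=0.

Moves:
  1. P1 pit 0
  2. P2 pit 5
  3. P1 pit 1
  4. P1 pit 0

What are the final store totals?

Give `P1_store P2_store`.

Answer: 7 1

Derivation:
Move 1: P1 pit0 -> P1=[0,4,6,3,6,3](0) P2=[3,4,5,2,5,5](0)
Move 2: P2 pit5 -> P1=[1,5,7,4,6,3](0) P2=[3,4,5,2,5,0](1)
Move 3: P1 pit1 -> P1=[1,0,8,5,7,4](1) P2=[3,4,5,2,5,0](1)
Move 4: P1 pit0 -> P1=[0,0,8,5,7,4](7) P2=[3,4,5,2,0,0](1)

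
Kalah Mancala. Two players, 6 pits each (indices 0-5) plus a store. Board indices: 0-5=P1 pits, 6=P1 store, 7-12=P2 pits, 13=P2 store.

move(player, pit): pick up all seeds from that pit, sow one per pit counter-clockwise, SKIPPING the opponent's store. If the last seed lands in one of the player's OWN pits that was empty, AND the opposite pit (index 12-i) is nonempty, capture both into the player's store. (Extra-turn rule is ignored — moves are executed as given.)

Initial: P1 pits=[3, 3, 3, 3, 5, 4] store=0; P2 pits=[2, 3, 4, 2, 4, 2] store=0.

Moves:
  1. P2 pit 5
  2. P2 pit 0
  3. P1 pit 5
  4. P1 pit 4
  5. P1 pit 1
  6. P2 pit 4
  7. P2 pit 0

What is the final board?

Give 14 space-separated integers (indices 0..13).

Answer: 5 1 4 4 0 1 9 0 1 8 2 0 1 2

Derivation:
Move 1: P2 pit5 -> P1=[4,3,3,3,5,4](0) P2=[2,3,4,2,4,0](1)
Move 2: P2 pit0 -> P1=[4,3,3,3,5,4](0) P2=[0,4,5,2,4,0](1)
Move 3: P1 pit5 -> P1=[4,3,3,3,5,0](1) P2=[1,5,6,2,4,0](1)
Move 4: P1 pit4 -> P1=[4,3,3,3,0,1](2) P2=[2,6,7,2,4,0](1)
Move 5: P1 pit1 -> P1=[4,0,4,4,0,1](9) P2=[2,0,7,2,4,0](1)
Move 6: P2 pit4 -> P1=[5,1,4,4,0,1](9) P2=[2,0,7,2,0,1](2)
Move 7: P2 pit0 -> P1=[5,1,4,4,0,1](9) P2=[0,1,8,2,0,1](2)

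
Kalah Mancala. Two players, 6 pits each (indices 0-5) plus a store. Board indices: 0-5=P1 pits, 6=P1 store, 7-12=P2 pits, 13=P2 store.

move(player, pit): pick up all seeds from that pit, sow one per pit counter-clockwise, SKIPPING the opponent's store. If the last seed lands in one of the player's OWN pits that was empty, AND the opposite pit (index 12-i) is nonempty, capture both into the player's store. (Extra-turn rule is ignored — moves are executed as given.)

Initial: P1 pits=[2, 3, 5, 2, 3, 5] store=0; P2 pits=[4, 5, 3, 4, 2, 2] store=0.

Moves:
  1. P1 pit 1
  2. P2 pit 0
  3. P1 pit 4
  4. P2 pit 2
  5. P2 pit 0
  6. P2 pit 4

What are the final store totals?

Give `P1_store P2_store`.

Answer: 1 2

Derivation:
Move 1: P1 pit1 -> P1=[2,0,6,3,4,5](0) P2=[4,5,3,4,2,2](0)
Move 2: P2 pit0 -> P1=[2,0,6,3,4,5](0) P2=[0,6,4,5,3,2](0)
Move 3: P1 pit4 -> P1=[2,0,6,3,0,6](1) P2=[1,7,4,5,3,2](0)
Move 4: P2 pit2 -> P1=[2,0,6,3,0,6](1) P2=[1,7,0,6,4,3](1)
Move 5: P2 pit0 -> P1=[2,0,6,3,0,6](1) P2=[0,8,0,6,4,3](1)
Move 6: P2 pit4 -> P1=[3,1,6,3,0,6](1) P2=[0,8,0,6,0,4](2)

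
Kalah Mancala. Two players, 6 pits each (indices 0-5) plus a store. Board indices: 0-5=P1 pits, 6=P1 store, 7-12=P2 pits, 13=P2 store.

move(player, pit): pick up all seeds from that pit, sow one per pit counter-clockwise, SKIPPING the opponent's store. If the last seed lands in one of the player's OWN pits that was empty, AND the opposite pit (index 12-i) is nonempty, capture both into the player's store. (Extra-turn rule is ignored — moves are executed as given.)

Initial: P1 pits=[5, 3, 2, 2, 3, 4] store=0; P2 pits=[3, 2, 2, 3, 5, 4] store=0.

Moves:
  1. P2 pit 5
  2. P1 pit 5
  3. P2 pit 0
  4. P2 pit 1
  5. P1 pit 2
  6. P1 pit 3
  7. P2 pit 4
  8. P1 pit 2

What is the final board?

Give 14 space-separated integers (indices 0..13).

Move 1: P2 pit5 -> P1=[6,4,3,2,3,4](0) P2=[3,2,2,3,5,0](1)
Move 2: P1 pit5 -> P1=[6,4,3,2,3,0](1) P2=[4,3,3,3,5,0](1)
Move 3: P2 pit0 -> P1=[6,4,3,2,3,0](1) P2=[0,4,4,4,6,0](1)
Move 4: P2 pit1 -> P1=[0,4,3,2,3,0](1) P2=[0,0,5,5,7,0](8)
Move 5: P1 pit2 -> P1=[0,4,0,3,4,1](1) P2=[0,0,5,5,7,0](8)
Move 6: P1 pit3 -> P1=[0,4,0,0,5,2](2) P2=[0,0,5,5,7,0](8)
Move 7: P2 pit4 -> P1=[1,5,1,1,6,2](2) P2=[0,0,5,5,0,1](9)
Move 8: P1 pit2 -> P1=[1,5,0,2,6,2](2) P2=[0,0,5,5,0,1](9)

Answer: 1 5 0 2 6 2 2 0 0 5 5 0 1 9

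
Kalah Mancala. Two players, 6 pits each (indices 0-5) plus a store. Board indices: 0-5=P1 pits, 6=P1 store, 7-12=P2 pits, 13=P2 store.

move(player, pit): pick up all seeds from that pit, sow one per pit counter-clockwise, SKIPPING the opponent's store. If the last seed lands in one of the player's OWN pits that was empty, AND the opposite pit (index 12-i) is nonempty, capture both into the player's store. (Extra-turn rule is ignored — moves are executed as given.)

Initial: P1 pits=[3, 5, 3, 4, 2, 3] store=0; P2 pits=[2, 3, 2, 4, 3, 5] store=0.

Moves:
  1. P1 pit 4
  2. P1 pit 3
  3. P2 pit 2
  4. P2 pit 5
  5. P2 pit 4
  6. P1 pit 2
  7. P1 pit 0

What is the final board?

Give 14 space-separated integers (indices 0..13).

Move 1: P1 pit4 -> P1=[3,5,3,4,0,4](1) P2=[2,3,2,4,3,5](0)
Move 2: P1 pit3 -> P1=[3,5,3,0,1,5](2) P2=[3,3,2,4,3,5](0)
Move 3: P2 pit2 -> P1=[3,5,3,0,1,5](2) P2=[3,3,0,5,4,5](0)
Move 4: P2 pit5 -> P1=[4,6,4,1,1,5](2) P2=[3,3,0,5,4,0](1)
Move 5: P2 pit4 -> P1=[5,7,4,1,1,5](2) P2=[3,3,0,5,0,1](2)
Move 6: P1 pit2 -> P1=[5,7,0,2,2,6](3) P2=[3,3,0,5,0,1](2)
Move 7: P1 pit0 -> P1=[0,8,1,3,3,7](3) P2=[3,3,0,5,0,1](2)

Answer: 0 8 1 3 3 7 3 3 3 0 5 0 1 2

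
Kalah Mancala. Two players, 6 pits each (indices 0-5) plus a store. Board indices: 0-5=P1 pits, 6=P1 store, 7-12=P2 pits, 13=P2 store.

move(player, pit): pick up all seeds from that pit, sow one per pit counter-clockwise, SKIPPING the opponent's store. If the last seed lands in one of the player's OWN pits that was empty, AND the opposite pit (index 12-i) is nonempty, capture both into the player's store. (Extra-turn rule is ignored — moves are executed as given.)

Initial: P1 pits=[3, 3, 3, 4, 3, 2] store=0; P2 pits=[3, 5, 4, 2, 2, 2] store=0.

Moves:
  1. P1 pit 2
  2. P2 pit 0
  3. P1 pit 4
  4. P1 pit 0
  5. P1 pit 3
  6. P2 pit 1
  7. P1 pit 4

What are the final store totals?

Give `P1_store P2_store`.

Answer: 2 1

Derivation:
Move 1: P1 pit2 -> P1=[3,3,0,5,4,3](0) P2=[3,5,4,2,2,2](0)
Move 2: P2 pit0 -> P1=[3,3,0,5,4,3](0) P2=[0,6,5,3,2,2](0)
Move 3: P1 pit4 -> P1=[3,3,0,5,0,4](1) P2=[1,7,5,3,2,2](0)
Move 4: P1 pit0 -> P1=[0,4,1,6,0,4](1) P2=[1,7,5,3,2,2](0)
Move 5: P1 pit3 -> P1=[0,4,1,0,1,5](2) P2=[2,8,6,3,2,2](0)
Move 6: P2 pit1 -> P1=[1,5,2,0,1,5](2) P2=[2,0,7,4,3,3](1)
Move 7: P1 pit4 -> P1=[1,5,2,0,0,6](2) P2=[2,0,7,4,3,3](1)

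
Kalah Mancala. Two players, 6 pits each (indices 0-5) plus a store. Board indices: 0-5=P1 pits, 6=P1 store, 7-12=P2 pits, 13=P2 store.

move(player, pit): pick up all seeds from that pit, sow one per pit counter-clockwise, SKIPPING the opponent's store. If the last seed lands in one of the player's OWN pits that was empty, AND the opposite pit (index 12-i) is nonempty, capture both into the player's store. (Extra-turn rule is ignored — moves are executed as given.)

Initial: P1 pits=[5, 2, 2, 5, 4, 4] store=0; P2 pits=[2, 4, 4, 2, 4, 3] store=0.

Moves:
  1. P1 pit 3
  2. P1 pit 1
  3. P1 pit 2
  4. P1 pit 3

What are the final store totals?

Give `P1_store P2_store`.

Move 1: P1 pit3 -> P1=[5,2,2,0,5,5](1) P2=[3,5,4,2,4,3](0)
Move 2: P1 pit1 -> P1=[5,0,3,0,5,5](6) P2=[3,5,0,2,4,3](0)
Move 3: P1 pit2 -> P1=[5,0,0,1,6,6](6) P2=[3,5,0,2,4,3](0)
Move 4: P1 pit3 -> P1=[5,0,0,0,7,6](6) P2=[3,5,0,2,4,3](0)

Answer: 6 0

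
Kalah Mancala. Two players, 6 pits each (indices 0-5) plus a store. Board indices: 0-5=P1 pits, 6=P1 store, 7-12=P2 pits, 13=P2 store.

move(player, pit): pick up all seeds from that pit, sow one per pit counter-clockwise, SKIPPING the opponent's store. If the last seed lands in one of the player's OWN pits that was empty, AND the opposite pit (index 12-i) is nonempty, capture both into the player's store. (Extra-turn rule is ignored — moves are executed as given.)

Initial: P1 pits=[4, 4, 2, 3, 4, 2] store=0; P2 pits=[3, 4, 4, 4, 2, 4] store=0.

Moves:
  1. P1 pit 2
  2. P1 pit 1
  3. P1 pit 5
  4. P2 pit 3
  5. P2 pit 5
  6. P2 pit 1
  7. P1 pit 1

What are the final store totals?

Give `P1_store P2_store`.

Move 1: P1 pit2 -> P1=[4,4,0,4,5,2](0) P2=[3,4,4,4,2,4](0)
Move 2: P1 pit1 -> P1=[4,0,1,5,6,3](0) P2=[3,4,4,4,2,4](0)
Move 3: P1 pit5 -> P1=[4,0,1,5,6,0](1) P2=[4,5,4,4,2,4](0)
Move 4: P2 pit3 -> P1=[5,0,1,5,6,0](1) P2=[4,5,4,0,3,5](1)
Move 5: P2 pit5 -> P1=[6,1,2,6,6,0](1) P2=[4,5,4,0,3,0](2)
Move 6: P2 pit1 -> P1=[6,1,2,6,6,0](1) P2=[4,0,5,1,4,1](3)
Move 7: P1 pit1 -> P1=[6,0,3,6,6,0](1) P2=[4,0,5,1,4,1](3)

Answer: 1 3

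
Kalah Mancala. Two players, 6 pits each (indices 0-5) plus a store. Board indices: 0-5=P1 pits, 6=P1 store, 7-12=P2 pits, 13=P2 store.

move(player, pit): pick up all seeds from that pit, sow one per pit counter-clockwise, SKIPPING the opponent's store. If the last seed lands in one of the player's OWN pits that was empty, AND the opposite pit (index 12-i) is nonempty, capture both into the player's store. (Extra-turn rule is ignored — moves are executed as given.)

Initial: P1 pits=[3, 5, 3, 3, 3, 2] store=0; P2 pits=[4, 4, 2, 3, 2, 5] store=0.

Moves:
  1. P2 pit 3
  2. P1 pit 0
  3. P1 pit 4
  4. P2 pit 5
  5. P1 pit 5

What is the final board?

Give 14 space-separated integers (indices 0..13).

Move 1: P2 pit3 -> P1=[3,5,3,3,3,2](0) P2=[4,4,2,0,3,6](1)
Move 2: P1 pit0 -> P1=[0,6,4,4,3,2](0) P2=[4,4,2,0,3,6](1)
Move 3: P1 pit4 -> P1=[0,6,4,4,0,3](1) P2=[5,4,2,0,3,6](1)
Move 4: P2 pit5 -> P1=[1,7,5,5,1,3](1) P2=[5,4,2,0,3,0](2)
Move 5: P1 pit5 -> P1=[1,7,5,5,1,0](2) P2=[6,5,2,0,3,0](2)

Answer: 1 7 5 5 1 0 2 6 5 2 0 3 0 2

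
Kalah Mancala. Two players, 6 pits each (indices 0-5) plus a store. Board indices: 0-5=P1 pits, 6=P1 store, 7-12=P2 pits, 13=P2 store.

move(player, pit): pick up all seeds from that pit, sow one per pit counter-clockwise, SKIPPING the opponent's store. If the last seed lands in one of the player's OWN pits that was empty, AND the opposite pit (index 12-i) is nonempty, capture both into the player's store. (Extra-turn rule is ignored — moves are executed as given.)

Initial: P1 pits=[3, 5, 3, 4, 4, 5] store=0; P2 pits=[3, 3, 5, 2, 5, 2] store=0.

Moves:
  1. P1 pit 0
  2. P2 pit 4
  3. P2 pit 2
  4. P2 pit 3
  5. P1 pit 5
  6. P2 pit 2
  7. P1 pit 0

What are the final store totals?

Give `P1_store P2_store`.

Move 1: P1 pit0 -> P1=[0,6,4,5,4,5](0) P2=[3,3,5,2,5,2](0)
Move 2: P2 pit4 -> P1=[1,7,5,5,4,5](0) P2=[3,3,5,2,0,3](1)
Move 3: P2 pit2 -> P1=[2,7,5,5,4,5](0) P2=[3,3,0,3,1,4](2)
Move 4: P2 pit3 -> P1=[2,7,5,5,4,5](0) P2=[3,3,0,0,2,5](3)
Move 5: P1 pit5 -> P1=[2,7,5,5,4,0](1) P2=[4,4,1,1,2,5](3)
Move 6: P2 pit2 -> P1=[2,7,5,5,4,0](1) P2=[4,4,0,2,2,5](3)
Move 7: P1 pit0 -> P1=[0,8,6,5,4,0](1) P2=[4,4,0,2,2,5](3)

Answer: 1 3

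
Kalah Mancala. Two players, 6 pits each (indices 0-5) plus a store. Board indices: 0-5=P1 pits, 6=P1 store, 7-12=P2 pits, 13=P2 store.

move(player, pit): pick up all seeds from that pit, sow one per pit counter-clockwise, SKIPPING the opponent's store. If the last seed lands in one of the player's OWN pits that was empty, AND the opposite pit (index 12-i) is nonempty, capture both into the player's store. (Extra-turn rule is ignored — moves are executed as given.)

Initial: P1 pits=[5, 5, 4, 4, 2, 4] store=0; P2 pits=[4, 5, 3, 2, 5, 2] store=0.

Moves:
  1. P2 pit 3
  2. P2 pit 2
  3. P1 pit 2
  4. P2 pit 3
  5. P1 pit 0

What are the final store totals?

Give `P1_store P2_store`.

Answer: 1 0

Derivation:
Move 1: P2 pit3 -> P1=[5,5,4,4,2,4](0) P2=[4,5,3,0,6,3](0)
Move 2: P2 pit2 -> P1=[5,5,4,4,2,4](0) P2=[4,5,0,1,7,4](0)
Move 3: P1 pit2 -> P1=[5,5,0,5,3,5](1) P2=[4,5,0,1,7,4](0)
Move 4: P2 pit3 -> P1=[5,5,0,5,3,5](1) P2=[4,5,0,0,8,4](0)
Move 5: P1 pit0 -> P1=[0,6,1,6,4,6](1) P2=[4,5,0,0,8,4](0)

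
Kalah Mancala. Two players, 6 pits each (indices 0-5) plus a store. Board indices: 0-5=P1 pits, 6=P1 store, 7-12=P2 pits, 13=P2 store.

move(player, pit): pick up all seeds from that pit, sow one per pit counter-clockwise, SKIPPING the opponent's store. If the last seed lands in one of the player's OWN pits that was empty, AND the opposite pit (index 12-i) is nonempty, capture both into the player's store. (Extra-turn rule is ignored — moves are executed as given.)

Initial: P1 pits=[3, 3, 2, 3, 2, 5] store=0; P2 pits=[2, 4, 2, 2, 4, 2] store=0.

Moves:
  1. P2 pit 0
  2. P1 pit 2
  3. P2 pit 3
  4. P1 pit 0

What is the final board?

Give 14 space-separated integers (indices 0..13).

Answer: 0 4 1 5 3 5 0 0 5 3 0 5 3 0

Derivation:
Move 1: P2 pit0 -> P1=[3,3,2,3,2,5](0) P2=[0,5,3,2,4,2](0)
Move 2: P1 pit2 -> P1=[3,3,0,4,3,5](0) P2=[0,5,3,2,4,2](0)
Move 3: P2 pit3 -> P1=[3,3,0,4,3,5](0) P2=[0,5,3,0,5,3](0)
Move 4: P1 pit0 -> P1=[0,4,1,5,3,5](0) P2=[0,5,3,0,5,3](0)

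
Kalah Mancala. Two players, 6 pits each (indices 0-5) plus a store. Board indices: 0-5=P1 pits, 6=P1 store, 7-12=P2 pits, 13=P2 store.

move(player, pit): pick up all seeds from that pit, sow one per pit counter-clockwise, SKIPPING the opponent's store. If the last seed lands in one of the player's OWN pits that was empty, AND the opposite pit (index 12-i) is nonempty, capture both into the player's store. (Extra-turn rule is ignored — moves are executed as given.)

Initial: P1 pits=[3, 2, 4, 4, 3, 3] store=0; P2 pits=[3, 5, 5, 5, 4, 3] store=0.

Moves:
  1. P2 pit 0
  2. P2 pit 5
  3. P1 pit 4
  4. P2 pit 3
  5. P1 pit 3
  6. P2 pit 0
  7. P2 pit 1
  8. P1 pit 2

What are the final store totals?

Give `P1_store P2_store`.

Move 1: P2 pit0 -> P1=[3,2,4,4,3,3](0) P2=[0,6,6,6,4,3](0)
Move 2: P2 pit5 -> P1=[4,3,4,4,3,3](0) P2=[0,6,6,6,4,0](1)
Move 3: P1 pit4 -> P1=[4,3,4,4,0,4](1) P2=[1,6,6,6,4,0](1)
Move 4: P2 pit3 -> P1=[5,4,5,4,0,4](1) P2=[1,6,6,0,5,1](2)
Move 5: P1 pit3 -> P1=[5,4,5,0,1,5](2) P2=[2,6,6,0,5,1](2)
Move 6: P2 pit0 -> P1=[5,4,5,0,1,5](2) P2=[0,7,7,0,5,1](2)
Move 7: P2 pit1 -> P1=[6,5,5,0,1,5](2) P2=[0,0,8,1,6,2](3)
Move 8: P1 pit2 -> P1=[6,5,0,1,2,6](3) P2=[1,0,8,1,6,2](3)

Answer: 3 3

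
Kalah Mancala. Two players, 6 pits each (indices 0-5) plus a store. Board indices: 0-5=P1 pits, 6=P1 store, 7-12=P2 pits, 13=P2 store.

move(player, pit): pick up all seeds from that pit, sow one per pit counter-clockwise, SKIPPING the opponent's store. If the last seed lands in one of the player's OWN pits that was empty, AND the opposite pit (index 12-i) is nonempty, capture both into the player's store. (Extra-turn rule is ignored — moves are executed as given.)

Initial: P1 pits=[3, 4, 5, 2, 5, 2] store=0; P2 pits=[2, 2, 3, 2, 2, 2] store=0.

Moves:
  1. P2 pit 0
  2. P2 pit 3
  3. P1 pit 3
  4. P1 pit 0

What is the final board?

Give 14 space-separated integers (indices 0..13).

Answer: 0 5 6 0 6 3 5 0 3 0 0 3 3 0

Derivation:
Move 1: P2 pit0 -> P1=[3,4,5,2,5,2](0) P2=[0,3,4,2,2,2](0)
Move 2: P2 pit3 -> P1=[3,4,5,2,5,2](0) P2=[0,3,4,0,3,3](0)
Move 3: P1 pit3 -> P1=[3,4,5,0,6,3](0) P2=[0,3,4,0,3,3](0)
Move 4: P1 pit0 -> P1=[0,5,6,0,6,3](5) P2=[0,3,0,0,3,3](0)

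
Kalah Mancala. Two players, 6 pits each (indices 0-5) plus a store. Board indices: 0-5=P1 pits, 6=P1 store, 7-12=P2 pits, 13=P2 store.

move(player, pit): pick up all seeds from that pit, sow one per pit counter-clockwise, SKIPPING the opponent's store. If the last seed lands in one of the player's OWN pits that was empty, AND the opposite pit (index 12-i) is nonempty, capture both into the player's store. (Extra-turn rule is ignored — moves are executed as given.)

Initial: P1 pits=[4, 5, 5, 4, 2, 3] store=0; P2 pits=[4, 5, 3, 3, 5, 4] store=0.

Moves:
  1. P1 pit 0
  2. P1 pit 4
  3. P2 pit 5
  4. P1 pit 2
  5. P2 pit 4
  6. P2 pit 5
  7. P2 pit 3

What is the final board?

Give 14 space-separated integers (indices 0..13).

Move 1: P1 pit0 -> P1=[0,6,6,5,3,3](0) P2=[4,5,3,3,5,4](0)
Move 2: P1 pit4 -> P1=[0,6,6,5,0,4](1) P2=[5,5,3,3,5,4](0)
Move 3: P2 pit5 -> P1=[1,7,7,5,0,4](1) P2=[5,5,3,3,5,0](1)
Move 4: P1 pit2 -> P1=[1,7,0,6,1,5](2) P2=[6,6,4,3,5,0](1)
Move 5: P2 pit4 -> P1=[2,8,1,6,1,5](2) P2=[6,6,4,3,0,1](2)
Move 6: P2 pit5 -> P1=[2,8,1,6,1,5](2) P2=[6,6,4,3,0,0](3)
Move 7: P2 pit3 -> P1=[2,8,1,6,1,5](2) P2=[6,6,4,0,1,1](4)

Answer: 2 8 1 6 1 5 2 6 6 4 0 1 1 4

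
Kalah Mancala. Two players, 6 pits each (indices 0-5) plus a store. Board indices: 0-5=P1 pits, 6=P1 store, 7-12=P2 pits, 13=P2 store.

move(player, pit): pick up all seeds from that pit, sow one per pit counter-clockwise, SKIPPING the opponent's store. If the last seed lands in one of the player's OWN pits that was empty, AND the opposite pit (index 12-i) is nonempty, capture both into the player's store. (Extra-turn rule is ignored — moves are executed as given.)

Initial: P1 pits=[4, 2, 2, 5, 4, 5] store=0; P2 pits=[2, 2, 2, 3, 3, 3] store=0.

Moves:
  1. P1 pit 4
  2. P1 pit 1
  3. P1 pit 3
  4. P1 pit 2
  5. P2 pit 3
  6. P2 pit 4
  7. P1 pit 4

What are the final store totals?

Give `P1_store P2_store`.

Answer: 3 2

Derivation:
Move 1: P1 pit4 -> P1=[4,2,2,5,0,6](1) P2=[3,3,2,3,3,3](0)
Move 2: P1 pit1 -> P1=[4,0,3,6,0,6](1) P2=[3,3,2,3,3,3](0)
Move 3: P1 pit3 -> P1=[4,0,3,0,1,7](2) P2=[4,4,3,3,3,3](0)
Move 4: P1 pit2 -> P1=[4,0,0,1,2,8](2) P2=[4,4,3,3,3,3](0)
Move 5: P2 pit3 -> P1=[4,0,0,1,2,8](2) P2=[4,4,3,0,4,4](1)
Move 6: P2 pit4 -> P1=[5,1,0,1,2,8](2) P2=[4,4,3,0,0,5](2)
Move 7: P1 pit4 -> P1=[5,1,0,1,0,9](3) P2=[4,4,3,0,0,5](2)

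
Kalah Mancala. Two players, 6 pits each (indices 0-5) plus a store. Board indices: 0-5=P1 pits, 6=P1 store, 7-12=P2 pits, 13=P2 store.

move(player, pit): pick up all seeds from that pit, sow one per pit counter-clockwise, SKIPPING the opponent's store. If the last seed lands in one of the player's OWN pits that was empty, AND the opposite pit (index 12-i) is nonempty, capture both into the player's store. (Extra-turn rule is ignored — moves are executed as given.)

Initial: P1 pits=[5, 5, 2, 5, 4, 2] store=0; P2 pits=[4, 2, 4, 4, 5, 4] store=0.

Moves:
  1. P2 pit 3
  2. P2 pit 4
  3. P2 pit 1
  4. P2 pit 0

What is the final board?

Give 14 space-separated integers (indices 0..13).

Move 1: P2 pit3 -> P1=[6,5,2,5,4,2](0) P2=[4,2,4,0,6,5](1)
Move 2: P2 pit4 -> P1=[7,6,3,6,4,2](0) P2=[4,2,4,0,0,6](2)
Move 3: P2 pit1 -> P1=[7,6,0,6,4,2](0) P2=[4,0,5,0,0,6](6)
Move 4: P2 pit0 -> P1=[7,0,0,6,4,2](0) P2=[0,1,6,1,0,6](13)

Answer: 7 0 0 6 4 2 0 0 1 6 1 0 6 13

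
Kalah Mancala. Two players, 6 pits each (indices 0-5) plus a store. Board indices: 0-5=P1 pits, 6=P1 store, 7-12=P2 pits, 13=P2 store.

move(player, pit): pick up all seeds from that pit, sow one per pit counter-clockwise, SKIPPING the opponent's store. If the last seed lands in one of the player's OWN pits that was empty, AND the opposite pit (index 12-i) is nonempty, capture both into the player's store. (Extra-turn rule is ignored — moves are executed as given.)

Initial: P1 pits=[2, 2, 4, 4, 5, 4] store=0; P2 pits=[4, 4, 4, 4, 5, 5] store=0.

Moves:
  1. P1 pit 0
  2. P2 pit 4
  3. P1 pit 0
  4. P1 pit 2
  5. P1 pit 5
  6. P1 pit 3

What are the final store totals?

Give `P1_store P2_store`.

Move 1: P1 pit0 -> P1=[0,3,5,4,5,4](0) P2=[4,4,4,4,5,5](0)
Move 2: P2 pit4 -> P1=[1,4,6,4,5,4](0) P2=[4,4,4,4,0,6](1)
Move 3: P1 pit0 -> P1=[0,5,6,4,5,4](0) P2=[4,4,4,4,0,6](1)
Move 4: P1 pit2 -> P1=[0,5,0,5,6,5](1) P2=[5,5,4,4,0,6](1)
Move 5: P1 pit5 -> P1=[0,5,0,5,6,0](2) P2=[6,6,5,5,0,6](1)
Move 6: P1 pit3 -> P1=[0,5,0,0,7,1](3) P2=[7,7,5,5,0,6](1)

Answer: 3 1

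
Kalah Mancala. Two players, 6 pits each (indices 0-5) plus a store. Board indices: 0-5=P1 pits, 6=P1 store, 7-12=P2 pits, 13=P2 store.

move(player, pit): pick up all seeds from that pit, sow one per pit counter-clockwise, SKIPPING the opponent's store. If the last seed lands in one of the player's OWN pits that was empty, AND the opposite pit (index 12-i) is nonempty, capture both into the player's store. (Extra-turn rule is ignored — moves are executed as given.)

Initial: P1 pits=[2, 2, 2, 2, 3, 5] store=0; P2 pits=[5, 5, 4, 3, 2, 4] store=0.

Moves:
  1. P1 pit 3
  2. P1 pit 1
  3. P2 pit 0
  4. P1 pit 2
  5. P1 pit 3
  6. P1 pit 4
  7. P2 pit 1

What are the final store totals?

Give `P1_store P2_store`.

Move 1: P1 pit3 -> P1=[2,2,2,0,4,6](0) P2=[5,5,4,3,2,4](0)
Move 2: P1 pit1 -> P1=[2,0,3,0,4,6](5) P2=[5,5,0,3,2,4](0)
Move 3: P2 pit0 -> P1=[2,0,3,0,4,6](5) P2=[0,6,1,4,3,5](0)
Move 4: P1 pit2 -> P1=[2,0,0,1,5,7](5) P2=[0,6,1,4,3,5](0)
Move 5: P1 pit3 -> P1=[2,0,0,0,6,7](5) P2=[0,6,1,4,3,5](0)
Move 6: P1 pit4 -> P1=[2,0,0,0,0,8](6) P2=[1,7,2,5,3,5](0)
Move 7: P2 pit1 -> P1=[3,1,0,0,0,8](6) P2=[1,0,3,6,4,6](1)

Answer: 6 1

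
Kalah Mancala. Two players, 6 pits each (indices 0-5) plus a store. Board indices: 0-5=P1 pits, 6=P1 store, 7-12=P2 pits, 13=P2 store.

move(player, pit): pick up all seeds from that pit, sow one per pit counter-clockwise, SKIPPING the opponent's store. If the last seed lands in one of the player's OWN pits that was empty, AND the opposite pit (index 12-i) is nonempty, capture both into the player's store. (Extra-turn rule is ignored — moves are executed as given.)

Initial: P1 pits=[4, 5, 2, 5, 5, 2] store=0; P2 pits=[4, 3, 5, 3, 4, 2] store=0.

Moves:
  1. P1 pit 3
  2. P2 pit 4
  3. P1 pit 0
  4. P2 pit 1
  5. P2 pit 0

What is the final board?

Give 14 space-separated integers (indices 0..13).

Move 1: P1 pit3 -> P1=[4,5,2,0,6,3](1) P2=[5,4,5,3,4,2](0)
Move 2: P2 pit4 -> P1=[5,6,2,0,6,3](1) P2=[5,4,5,3,0,3](1)
Move 3: P1 pit0 -> P1=[0,7,3,1,7,4](1) P2=[5,4,5,3,0,3](1)
Move 4: P2 pit1 -> P1=[0,7,3,1,7,4](1) P2=[5,0,6,4,1,4](1)
Move 5: P2 pit0 -> P1=[0,7,3,1,7,4](1) P2=[0,1,7,5,2,5](1)

Answer: 0 7 3 1 7 4 1 0 1 7 5 2 5 1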